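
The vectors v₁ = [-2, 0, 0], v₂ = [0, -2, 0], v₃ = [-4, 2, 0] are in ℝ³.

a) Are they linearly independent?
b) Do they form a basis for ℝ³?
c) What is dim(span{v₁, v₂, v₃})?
Not independent, not a basis, dim(span) = 2

Check whether v₃ can be written as a linear combination of v₁ and v₂.
v₃ = (2)·v₁ + (-1)·v₂ = [-4, 2, 0], so the three vectors are linearly dependent.
Thus they do not form a basis for ℝ³, and dim(span{v₁, v₂, v₃}) = 2 (spanned by v₁ and v₂).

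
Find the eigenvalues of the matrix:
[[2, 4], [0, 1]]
λ = 1 and λ = 2

Characteristic equation: det(A - λI) = 0
λ² - (trace)λ + (det) = 0
λ² - (3)λ + (2) = 0
λ² - 3λ + 2 = 0
Solving: λ = 1, 2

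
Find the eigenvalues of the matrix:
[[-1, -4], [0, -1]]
λ = -1 and λ = -1

Characteristic equation: det(A - λI) = 0
λ² - (trace)λ + (det) = 0
λ² - (-2)λ + (1) = 0
λ² + 2λ + 1 = 0
Solving: λ = -1, -1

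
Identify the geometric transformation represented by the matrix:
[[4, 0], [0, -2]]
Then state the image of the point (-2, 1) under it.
non-uniform scaling by (4, -2); image of (-2, 1) is (-8, -2)

This is diagonal with distinct entries, so it scales the x-axis by 4 and the y-axis by -2.
The matrix [[4, 0], [0, -2]] represents: non-uniform scaling by (4, -2).
Applying it to (-2, 1): [4·-2 + 0·1, 0·-2 + -2·1] = (-8, -2).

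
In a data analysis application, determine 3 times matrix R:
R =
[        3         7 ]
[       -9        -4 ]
3R =
[        9        21 ]
[      -27       -12 ]

Scalar multiplication is elementwise: (3R)[i][j] = 3 * R[i][j].
  (3R)[0][0] = 3 * (3) = 9
  (3R)[0][1] = 3 * (7) = 21
  (3R)[1][0] = 3 * (-9) = -27
  (3R)[1][1] = 3 * (-4) = -12
3R =
[        9        21 ]
[      -27       -12 ]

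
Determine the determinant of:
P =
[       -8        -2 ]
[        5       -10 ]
det(P) = 90

For a 2×2 matrix [[a, b], [c, d]], det = a*d - b*c.
det(P) = (-8)*(-10) - (-2)*(5) = 80 + 10 = 90.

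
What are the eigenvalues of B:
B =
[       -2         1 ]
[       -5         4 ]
λ = -1, 3

Solve det(B - λI) = 0. For a 2×2 matrix the characteristic equation is λ² - (trace)λ + det = 0.
trace(B) = a + d = -2 + 4 = 2.
det(B) = a*d - b*c = (-2)*(4) - (1)*(-5) = -8 + 5 = -3.
Characteristic equation: λ² - (2)λ + (-3) = 0.
Discriminant = (2)² - 4*(-3) = 4 + 12 = 16.
λ = (2 ± √16) / 2 = (2 ± 4) / 2 = -1, 3.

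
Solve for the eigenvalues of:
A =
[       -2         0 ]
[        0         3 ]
λ = -2, 3

Solve det(A - λI) = 0. For a 2×2 matrix the characteristic equation is λ² - (trace)λ + det = 0.
trace(A) = a + d = -2 + 3 = 1.
det(A) = a*d - b*c = (-2)*(3) - (0)*(0) = -6 - 0 = -6.
Characteristic equation: λ² - (1)λ + (-6) = 0.
Discriminant = (1)² - 4*(-6) = 1 + 24 = 25.
λ = (1 ± √25) / 2 = (1 ± 5) / 2 = -2, 3.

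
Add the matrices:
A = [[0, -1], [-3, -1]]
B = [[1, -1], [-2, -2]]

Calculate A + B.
[[1, -2], [-5, -3]]

Add corresponding elements:
(0)+(1)=1
(-1)+(-1)=-2
(-3)+(-2)=-5
(-1)+(-2)=-3
A + B = [[1, -2], [-5, -3]]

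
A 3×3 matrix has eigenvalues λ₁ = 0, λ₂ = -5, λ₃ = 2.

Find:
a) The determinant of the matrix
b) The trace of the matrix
det = 0, trace = -3

Two standard eigenvalue identities:
- det(A) equals the product of the eigenvalues (counted with multiplicity).
- trace(A) equals the sum of the eigenvalues.
det(A) = (0)*(-5)*(2) = 0.
trace(A) = 0 - 5 + 2 = -3.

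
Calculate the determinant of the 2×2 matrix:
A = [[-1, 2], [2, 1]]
-5

For A = [[a, b], [c, d]], det(A) = a*d - b*c.
det(A) = (-1)*(1) - (2)*(2) = -1 - 4 = -5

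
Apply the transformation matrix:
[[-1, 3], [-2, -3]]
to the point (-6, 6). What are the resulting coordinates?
(24, -6)

Matrix multiplication:
[[-1, 3], [-2, -3]] × [-6, 6]ᵀ
= [-1×-6 + 3×6, -2×-6 + -3×6]ᵀ
= [24.0000, -6.0000]ᵀ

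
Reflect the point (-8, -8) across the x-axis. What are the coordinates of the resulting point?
(-8, 8)

Reflection across x-axis: (-8, -8) → (-8, 8)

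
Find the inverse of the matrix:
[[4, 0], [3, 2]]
[[1/4, 0], [-3/8, 1/2]]

For [[a,b],[c,d]], inverse = (1/det)·[[d,-b],[-c,a]]
det = 4·2 - 0·3 = 8
Inverse = (1/8)·[[2, 0], [-3, 4]]
        = [[1/4, 0], [-3/8, 1/2]]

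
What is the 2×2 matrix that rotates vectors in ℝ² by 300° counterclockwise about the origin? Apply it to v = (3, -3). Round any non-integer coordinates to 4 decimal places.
R = [[1/2, √3/2], [-√3/2, 1/2]]; R·v = (-1.0981, -4.0981)

A counterclockwise rotation by angle θ in ℝ² has matrix R(θ) = [[cos θ, -sin θ], [sin θ, cos θ]].
For θ = 300°: cos θ = 1/2, sin θ = -√3/2.
R(300°) = [[1/2, √3/2], [-√3/2, 1/2]].
R·v = [1/2·3 + (√3/2)·-3, -√3/2·3 + 1/2·-3] = (-1.0981, -4.0981).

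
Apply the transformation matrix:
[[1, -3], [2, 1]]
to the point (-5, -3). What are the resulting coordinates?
(4, -13)

Matrix multiplication:
[[1, -3], [2, 1]] × [-5, -3]ᵀ
= [1×-5 + -3×-3, 2×-5 + 1×-3]ᵀ
= [4.0000, -13.0000]ᵀ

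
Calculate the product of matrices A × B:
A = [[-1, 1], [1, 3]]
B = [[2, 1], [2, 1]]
[[0, 0], [8, 4]]

Matrix multiplication:
C[0][0] = -1×2 + 1×2 = 0
C[0][1] = -1×1 + 1×1 = 0
C[1][0] = 1×2 + 3×2 = 8
C[1][1] = 1×1 + 3×1 = 4
Result: [[0, 0], [8, 4]]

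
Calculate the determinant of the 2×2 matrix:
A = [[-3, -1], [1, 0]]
1

For A = [[a, b], [c, d]], det(A) = a*d - b*c.
det(A) = (-3)*(0) - (-1)*(1) = 0 - -1 = 1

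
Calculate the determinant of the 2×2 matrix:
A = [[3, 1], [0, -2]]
-6

For A = [[a, b], [c, d]], det(A) = a*d - b*c.
det(A) = (3)*(-2) - (1)*(0) = -6 - 0 = -6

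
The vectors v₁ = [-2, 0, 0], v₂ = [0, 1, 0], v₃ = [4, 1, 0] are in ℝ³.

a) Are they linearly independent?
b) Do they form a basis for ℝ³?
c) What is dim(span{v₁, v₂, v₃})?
Not independent, not a basis, dim(span) = 2

Check whether v₃ can be written as a linear combination of v₁ and v₂.
v₃ = (-2)·v₁ + (1)·v₂ = [4, 1, 0], so the three vectors are linearly dependent.
Thus they do not form a basis for ℝ³, and dim(span{v₁, v₂, v₃}) = 2 (spanned by v₁ and v₂).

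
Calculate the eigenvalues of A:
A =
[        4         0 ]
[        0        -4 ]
λ = -4, 4

Solve det(A - λI) = 0. For a 2×2 matrix the characteristic equation is λ² - (trace)λ + det = 0.
trace(A) = a + d = 4 - 4 = 0.
det(A) = a*d - b*c = (4)*(-4) - (0)*(0) = -16 - 0 = -16.
Characteristic equation: λ² - (0)λ + (-16) = 0.
Discriminant = (0)² - 4*(-16) = 0 + 64 = 64.
λ = (0 ± √64) / 2 = (0 ± 8) / 2 = -4, 4.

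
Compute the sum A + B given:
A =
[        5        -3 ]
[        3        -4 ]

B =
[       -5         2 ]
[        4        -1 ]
A + B =
[        0        -1 ]
[        7        -5 ]

Matrix addition is elementwise: (A+B)[i][j] = A[i][j] + B[i][j].
  (A+B)[0][0] = (5) + (-5) = 0
  (A+B)[0][1] = (-3) + (2) = -1
  (A+B)[1][0] = (3) + (4) = 7
  (A+B)[1][1] = (-4) + (-1) = -5
A + B =
[        0        -1 ]
[        7        -5 ]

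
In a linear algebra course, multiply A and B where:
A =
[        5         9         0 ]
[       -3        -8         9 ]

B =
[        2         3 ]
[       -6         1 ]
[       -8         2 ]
AB =
[      -44        24 ]
[      -30         1 ]

Matrix multiplication: (AB)[i][j] = sum over k of A[i][k] * B[k][j].
  (AB)[0][0] = (5)*(2) + (9)*(-6) + (0)*(-8) = -44
  (AB)[0][1] = (5)*(3) + (9)*(1) + (0)*(2) = 24
  (AB)[1][0] = (-3)*(2) + (-8)*(-6) + (9)*(-8) = -30
  (AB)[1][1] = (-3)*(3) + (-8)*(1) + (9)*(2) = 1
AB =
[      -44        24 ]
[      -30         1 ]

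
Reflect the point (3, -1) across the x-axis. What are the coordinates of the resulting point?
(3, 1)

Reflection across x-axis: (3, -1) → (3, 1)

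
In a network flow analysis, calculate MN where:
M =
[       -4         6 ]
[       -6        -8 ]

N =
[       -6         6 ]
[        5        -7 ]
MN =
[       54       -66 ]
[       -4        20 ]

Matrix multiplication: (MN)[i][j] = sum over k of M[i][k] * N[k][j].
  (MN)[0][0] = (-4)*(-6) + (6)*(5) = 54
  (MN)[0][1] = (-4)*(6) + (6)*(-7) = -66
  (MN)[1][0] = (-6)*(-6) + (-8)*(5) = -4
  (MN)[1][1] = (-6)*(6) + (-8)*(-7) = 20
MN =
[       54       -66 ]
[       -4        20 ]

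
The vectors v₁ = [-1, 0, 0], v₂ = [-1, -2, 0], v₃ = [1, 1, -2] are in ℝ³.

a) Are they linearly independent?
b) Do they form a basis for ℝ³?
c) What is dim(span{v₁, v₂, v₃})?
Yes independent, yes basis, dim = 3

Stack v₁, v₂, v₃ as rows of a 3×3 matrix.
[[-1, 0, 0]; [-1, -2, 0]; [1, 1, -2]] is already lower triangular with nonzero diagonal entries (-1, -2, -2), so its determinant is the product of the diagonal entries, det = (-1)·(-2)·(-2) = -4 ≠ 0, and the rows are linearly independent.
Three linearly independent vectors in ℝ³ form a basis for ℝ³, so dim(span{v₁,v₂,v₃}) = 3.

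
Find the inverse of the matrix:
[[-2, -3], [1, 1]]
[[1, 3], [-1, -2]]

For [[a,b],[c,d]], inverse = (1/det)·[[d,-b],[-c,a]]
det = -2·1 - -3·1 = 1
Inverse = (1/1)·[[1, 3], [-1, -2]]
        = [[1, 3], [-1, -2]]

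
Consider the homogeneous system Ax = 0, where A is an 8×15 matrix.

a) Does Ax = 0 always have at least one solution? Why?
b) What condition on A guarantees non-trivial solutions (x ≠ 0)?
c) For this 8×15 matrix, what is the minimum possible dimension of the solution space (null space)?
a) Yes, x = 0 is always a solution. b) When A has linearly dependent columns (rank < n). c) Minimum nullity = 7.

a) x = 0 satisfies A·0 = 0, so the zero vector is always a solution.
b) Non-trivial solutions exist iff the columns of A are linearly dependent, equivalently rank(A) < n (the number of columns).
c) By rank-nullity, rank(A) + nullity(A) = n = 15. Since A has only 8 rows, rank(A) ≤ 8, so nullity(A) ≥ 15 - 8 = 7.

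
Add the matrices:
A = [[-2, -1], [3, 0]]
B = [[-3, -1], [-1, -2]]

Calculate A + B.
[[-5, -2], [2, -2]]

Add corresponding elements:
(-2)+(-3)=-5
(-1)+(-1)=-2
(3)+(-1)=2
(0)+(-2)=-2
A + B = [[-5, -2], [2, -2]]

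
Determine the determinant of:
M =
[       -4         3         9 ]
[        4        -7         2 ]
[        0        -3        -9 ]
det(M) = -276

Expand along row 0 (cofactor expansion): det(M) = a*(e*i - f*h) - b*(d*i - f*g) + c*(d*h - e*g), where the 3×3 is [[a, b, c], [d, e, f], [g, h, i]].
Minor M_00 = (-7)*(-9) - (2)*(-3) = 63 + 6 = 69.
Minor M_01 = (4)*(-9) - (2)*(0) = -36 - 0 = -36.
Minor M_02 = (4)*(-3) - (-7)*(0) = -12 - 0 = -12.
det(M) = (-4)*(69) - (3)*(-36) + (9)*(-12) = -276 + 108 - 108 = -276.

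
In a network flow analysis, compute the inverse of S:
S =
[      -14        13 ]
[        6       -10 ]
det(S) = 62
S⁻¹ =
[    -5/31    -13/62 ]
[    -3/31     -7/31 ]

For a 2×2 matrix S = [[a, b], [c, d]] with det(S) ≠ 0, S⁻¹ = (1/det(S)) * [[d, -b], [-c, a]].
det(S) = (-14)*(-10) - (13)*(6) = 140 - 78 = 62.
S⁻¹ = (1/62) * [[-10, -13], [-6, -14]].
Dividing each entry by 62 and reducing:
S⁻¹ =
[    -5/31    -13/62 ]
[    -3/31     -7/31 ]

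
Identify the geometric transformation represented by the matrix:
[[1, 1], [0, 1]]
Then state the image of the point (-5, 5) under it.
horizontal shear with factor 1; image of (-5, 5) is (0, 5)

The matrix [[1, k], [0, 1]] sends (x, y) to (x + 1y, y), leaving the y-coordinate fixed: a horizontal shear.
The matrix [[1, 1], [0, 1]] represents: horizontal shear with factor 1.
Applying it to (-5, 5): [1·-5 + 1·5, 0·-5 + 1·5] = (0, 5).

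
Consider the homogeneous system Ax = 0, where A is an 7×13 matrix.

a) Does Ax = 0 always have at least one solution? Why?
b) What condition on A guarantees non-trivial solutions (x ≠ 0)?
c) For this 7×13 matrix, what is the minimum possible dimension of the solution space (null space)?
a) Yes, x = 0 is always a solution. b) When A has linearly dependent columns (rank < n). c) Minimum nullity = 6.

a) x = 0 satisfies A·0 = 0, so the zero vector is always a solution.
b) Non-trivial solutions exist iff the columns of A are linearly dependent, equivalently rank(A) < n (the number of columns).
c) By rank-nullity, rank(A) + nullity(A) = n = 13. Since A has only 7 rows, rank(A) ≤ 7, so nullity(A) ≥ 13 - 7 = 6.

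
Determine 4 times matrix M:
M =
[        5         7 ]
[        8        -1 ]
4M =
[       20        28 ]
[       32        -4 ]

Scalar multiplication is elementwise: (4M)[i][j] = 4 * M[i][j].
  (4M)[0][0] = 4 * (5) = 20
  (4M)[0][1] = 4 * (7) = 28
  (4M)[1][0] = 4 * (8) = 32
  (4M)[1][1] = 4 * (-1) = -4
4M =
[       20        28 ]
[       32        -4 ]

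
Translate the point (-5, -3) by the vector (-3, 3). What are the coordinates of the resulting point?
(-8, 0)

Translation by (-3, 3):
x' = -5 + -3 = -8
y' = -3 + 3 = 0
Homogeneous matrix: [[1, 0, -3], [0, 1, 3], [0, 0, 1]]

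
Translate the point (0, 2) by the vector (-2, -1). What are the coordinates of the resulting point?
(-2, 1)

Translation by (-2, -1):
x' = 0 + -2 = -2
y' = 2 + -1 = 1
Homogeneous matrix: [[1, 0, -2], [0, 1, -1], [0, 0, 1]]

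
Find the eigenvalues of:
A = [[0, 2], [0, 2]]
λ = 0, 2

Solve det(A - λI) = 0. For a 2×2 matrix this is λ² - (trace)λ + det = 0.
trace(A) = 0 + 2 = 2.
det(A) = (0)*(2) - (2)*(0) = 0 - 0 = 0.
Characteristic equation: λ² - (2)λ + (0) = 0.
Discriminant: (2)² - 4*(0) = 4 - 0 = 4.
Roots: λ = (2 ± √4) / 2 = 0, 2.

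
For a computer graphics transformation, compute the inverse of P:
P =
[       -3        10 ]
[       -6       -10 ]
det(P) = 90
P⁻¹ =
[     -1/9      -1/9 ]
[     1/15     -1/30 ]

For a 2×2 matrix P = [[a, b], [c, d]] with det(P) ≠ 0, P⁻¹ = (1/det(P)) * [[d, -b], [-c, a]].
det(P) = (-3)*(-10) - (10)*(-6) = 30 + 60 = 90.
P⁻¹ = (1/90) * [[-10, -10], [6, -3]].
Dividing each entry by 90 and reducing:
P⁻¹ =
[     -1/9      -1/9 ]
[     1/15     -1/30 ]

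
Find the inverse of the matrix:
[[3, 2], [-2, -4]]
[[1/2, 1/4], [-1/4, -3/8]]

For [[a,b],[c,d]], inverse = (1/det)·[[d,-b],[-c,a]]
det = 3·-4 - 2·-2 = -8
Inverse = (1/-8)·[[-4, -2], [2, 3]]
        = [[1/2, 1/4], [-1/4, -3/8]]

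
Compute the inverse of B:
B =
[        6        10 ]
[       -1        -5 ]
det(B) = -20
B⁻¹ =
[      1/4       1/2 ]
[    -1/20     -3/10 ]

For a 2×2 matrix B = [[a, b], [c, d]] with det(B) ≠ 0, B⁻¹ = (1/det(B)) * [[d, -b], [-c, a]].
det(B) = (6)*(-5) - (10)*(-1) = -30 + 10 = -20.
B⁻¹ = (1/-20) * [[-5, -10], [1, 6]].
Dividing each entry by -20 and reducing:
B⁻¹ =
[      1/4       1/2 ]
[    -1/20     -3/10 ]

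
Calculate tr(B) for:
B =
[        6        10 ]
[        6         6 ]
tr(B) = 6 + 6 = 12

The trace of a square matrix is the sum of its diagonal entries.
Diagonal entries of B: B[0][0] = 6, B[1][1] = 6.
tr(B) = 6 + 6 = 12.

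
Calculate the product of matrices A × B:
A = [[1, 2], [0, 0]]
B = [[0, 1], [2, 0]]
[[4, 1], [0, 0]]

Matrix multiplication:
C[0][0] = 1×0 + 2×2 = 4
C[0][1] = 1×1 + 2×0 = 1
C[1][0] = 0×0 + 0×2 = 0
C[1][1] = 0×1 + 0×0 = 0
Result: [[4, 1], [0, 0]]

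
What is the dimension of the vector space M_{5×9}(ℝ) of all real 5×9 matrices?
Dimension = 45

A real 5×9 matrix is determined by its 5·9 = 45 independent entries.
A standard basis is {E_ij : 1 ≤ i ≤ 5, 1 ≤ j ≤ 9}, where E_ij has a 1 in position (i, j) and 0 elsewhere — there are 45 such matrices, and they are linearly independent and span M_{5×9}(ℝ).
Therefore dim(M_{5×9}(ℝ)) = 45.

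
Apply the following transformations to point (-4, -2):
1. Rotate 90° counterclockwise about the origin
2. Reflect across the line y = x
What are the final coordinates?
(-4, 2)

Step 1: Rotate 90° → (2, -4)
Step 2: Reflect across the line y = x → (-4, 2)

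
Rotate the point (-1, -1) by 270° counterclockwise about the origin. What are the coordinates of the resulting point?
(-1, 1)

Rotation matrix R(θ) = [[cos θ, -sin θ], [sin θ, cos θ]]; for θ = 270°:
R = [[0, 1], [-1, 0]]
Result: R × [-1, -1]ᵀ = [0·-1 + (1)·-1, -1·-1 + (0)·-1]ᵀ = (-1, 1)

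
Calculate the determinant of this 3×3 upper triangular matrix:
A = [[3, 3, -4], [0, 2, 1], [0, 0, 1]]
6

The determinant of a triangular matrix is the product of its diagonal entries (the off-diagonal entries above the diagonal do not affect it).
det(A) = (3) * (2) * (1) = 6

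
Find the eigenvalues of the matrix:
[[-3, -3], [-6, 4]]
λ = -5 and λ = 6

Characteristic equation: det(A - λI) = 0
λ² - (trace)λ + (det) = 0
λ² - (1)λ + (-30) = 0
λ² - 1λ - 30 = 0
Solving: λ = -5, 6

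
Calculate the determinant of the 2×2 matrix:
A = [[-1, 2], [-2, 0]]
4

For A = [[a, b], [c, d]], det(A) = a*d - b*c.
det(A) = (-1)*(0) - (2)*(-2) = 0 - -4 = 4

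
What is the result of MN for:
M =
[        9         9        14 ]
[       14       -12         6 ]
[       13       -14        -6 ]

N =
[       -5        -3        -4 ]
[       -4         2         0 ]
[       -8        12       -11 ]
MN =
[     -193       159      -190 ]
[      -70         6      -122 ]
[       39      -139        14 ]

Matrix multiplication: (MN)[i][j] = sum over k of M[i][k] * N[k][j].
  (MN)[0][0] = (9)*(-5) + (9)*(-4) + (14)*(-8) = -193
  (MN)[0][1] = (9)*(-3) + (9)*(2) + (14)*(12) = 159
  (MN)[0][2] = (9)*(-4) + (9)*(0) + (14)*(-11) = -190
  (MN)[1][0] = (14)*(-5) + (-12)*(-4) + (6)*(-8) = -70
  (MN)[1][1] = (14)*(-3) + (-12)*(2) + (6)*(12) = 6
  (MN)[1][2] = (14)*(-4) + (-12)*(0) + (6)*(-11) = -122
  (MN)[2][0] = (13)*(-5) + (-14)*(-4) + (-6)*(-8) = 39
  (MN)[2][1] = (13)*(-3) + (-14)*(2) + (-6)*(12) = -139
  (MN)[2][2] = (13)*(-4) + (-14)*(0) + (-6)*(-11) = 14
MN =
[     -193       159      -190 ]
[      -70         6      -122 ]
[       39      -139        14 ]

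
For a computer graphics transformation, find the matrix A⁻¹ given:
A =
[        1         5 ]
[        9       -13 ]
det(A) = -58
A⁻¹ =
[    13/58      5/58 ]
[     9/58     -1/58 ]

For a 2×2 matrix A = [[a, b], [c, d]] with det(A) ≠ 0, A⁻¹ = (1/det(A)) * [[d, -b], [-c, a]].
det(A) = (1)*(-13) - (5)*(9) = -13 - 45 = -58.
A⁻¹ = (1/-58) * [[-13, -5], [-9, 1]].
Dividing each entry by -58 and reducing:
A⁻¹ =
[    13/58      5/58 ]
[     9/58     -1/58 ]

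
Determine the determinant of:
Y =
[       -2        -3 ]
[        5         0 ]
det(Y) = 15

For a 2×2 matrix [[a, b], [c, d]], det = a*d - b*c.
det(Y) = (-2)*(0) - (-3)*(5) = 0 + 15 = 15.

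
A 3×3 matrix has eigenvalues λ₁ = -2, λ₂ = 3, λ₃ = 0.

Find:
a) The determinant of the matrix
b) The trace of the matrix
det = 0, trace = 1

Two standard eigenvalue identities:
- det(A) equals the product of the eigenvalues (counted with multiplicity).
- trace(A) equals the sum of the eigenvalues.
det(A) = (-2)*(3)*(0) = 0.
trace(A) = -2 + 3 + 0 = 1.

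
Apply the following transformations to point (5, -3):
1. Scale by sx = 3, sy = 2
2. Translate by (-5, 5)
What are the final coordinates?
(10, -1)

Step 1: Scale (5, -3) by (sx, sy) = (3, 2) → (15, -6)
Step 2: Translate by (-5, 5) → (10, -1)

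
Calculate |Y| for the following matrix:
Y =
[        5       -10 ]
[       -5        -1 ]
det(Y) = -55

For a 2×2 matrix [[a, b], [c, d]], det = a*d - b*c.
det(Y) = (5)*(-1) - (-10)*(-5) = -5 - 50 = -55.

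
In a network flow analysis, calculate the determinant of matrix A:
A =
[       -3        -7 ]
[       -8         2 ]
det(A) = -62

For a 2×2 matrix [[a, b], [c, d]], det = a*d - b*c.
det(A) = (-3)*(2) - (-7)*(-8) = -6 - 56 = -62.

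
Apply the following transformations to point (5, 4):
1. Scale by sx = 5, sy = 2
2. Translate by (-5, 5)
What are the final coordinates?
(20, 13)

Step 1: Scale (5, 4) by (sx, sy) = (5, 2) → (25, 8)
Step 2: Translate by (-5, 5) → (20, 13)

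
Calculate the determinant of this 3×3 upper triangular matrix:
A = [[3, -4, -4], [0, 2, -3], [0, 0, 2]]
12

The determinant of a triangular matrix is the product of its diagonal entries (the off-diagonal entries above the diagonal do not affect it).
det(A) = (3) * (2) * (2) = 12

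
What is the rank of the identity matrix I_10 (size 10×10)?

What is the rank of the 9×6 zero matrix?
rank(I_10) = 10, rank(0) = 0

The identity I_10 has 10 columns that are the standard basis vectors e_1, …, e_10. These are linearly independent, so all 10 columns are pivots and rank(I_10) = 10.
The 9×6 zero matrix has every entry zero, so every row is the zero row and there are no pivots; rank(0) = 0.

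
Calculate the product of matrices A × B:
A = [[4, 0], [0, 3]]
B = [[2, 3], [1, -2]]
[[8, 12], [3, -6]]

Matrix multiplication:
C[0][0] = 4×2 + 0×1 = 8
C[0][1] = 4×3 + 0×-2 = 12
C[1][0] = 0×2 + 3×1 = 3
C[1][1] = 0×3 + 3×-2 = -6
Result: [[8, 12], [3, -6]]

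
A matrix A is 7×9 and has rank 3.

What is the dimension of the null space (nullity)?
6

The rank-nullity theorem for an m×n matrix states:
rank(A) + nullity(A) = n (the number of columns).
Here n = 9 and rank(A) = 3, so nullity(A) = 9 - 3 = 6.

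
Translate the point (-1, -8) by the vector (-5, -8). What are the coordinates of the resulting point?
(-6, -16)

Translation by (-5, -8):
x' = -1 + -5 = -6
y' = -8 + -8 = -16
Homogeneous matrix: [[1, 0, -5], [0, 1, -8], [0, 0, 1]]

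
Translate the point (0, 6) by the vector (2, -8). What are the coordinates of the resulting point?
(2, -2)

Translation by (2, -8):
x' = 0 + 2 = 2
y' = 6 + -8 = -2
Homogeneous matrix: [[1, 0, 2], [0, 1, -8], [0, 0, 1]]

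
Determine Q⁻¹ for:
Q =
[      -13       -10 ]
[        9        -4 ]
det(Q) = 142
Q⁻¹ =
[    -2/71      5/71 ]
[   -9/142   -13/142 ]

For a 2×2 matrix Q = [[a, b], [c, d]] with det(Q) ≠ 0, Q⁻¹ = (1/det(Q)) * [[d, -b], [-c, a]].
det(Q) = (-13)*(-4) - (-10)*(9) = 52 + 90 = 142.
Q⁻¹ = (1/142) * [[-4, 10], [-9, -13]].
Dividing each entry by 142 and reducing:
Q⁻¹ =
[    -2/71      5/71 ]
[   -9/142   -13/142 ]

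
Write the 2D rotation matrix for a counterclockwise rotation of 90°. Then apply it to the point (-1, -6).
R = [[0, -1], [1, 0]]; R·(-1, -6) = (6, -1)

Rotation matrix formula: R(θ) = [[cos θ, -sin θ], [sin θ, cos θ]]
For θ = 90°:
cos(90°) = 0
sin(90°) = 1
R = [[0, -1], [1, 0]]
Apply to (-1, -6): [0·-1 + (-1)·-6, 1·-1 + 0·-6] = (6, -1)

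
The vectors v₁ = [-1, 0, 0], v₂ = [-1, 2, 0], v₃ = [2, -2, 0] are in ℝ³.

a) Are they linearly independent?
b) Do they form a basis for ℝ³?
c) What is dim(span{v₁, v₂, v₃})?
Not independent, not a basis, dim(span) = 2

Check whether v₃ can be written as a linear combination of v₁ and v₂.
v₃ = (-1)·v₁ + (-1)·v₂ = [2, -2, 0], so the three vectors are linearly dependent.
Thus they do not form a basis for ℝ³, and dim(span{v₁, v₂, v₃}) = 2 (spanned by v₁ and v₂).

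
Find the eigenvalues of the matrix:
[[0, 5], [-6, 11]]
λ = 5 and λ = 6

Characteristic equation: det(A - λI) = 0
λ² - (trace)λ + (det) = 0
λ² - (11)λ + (30) = 0
λ² - 11λ + 30 = 0
Solving: λ = 5, 6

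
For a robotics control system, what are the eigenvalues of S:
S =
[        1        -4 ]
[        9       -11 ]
λ = -5, -5

Solve det(S - λI) = 0. For a 2×2 matrix the characteristic equation is λ² - (trace)λ + det = 0.
trace(S) = a + d = 1 - 11 = -10.
det(S) = a*d - b*c = (1)*(-11) - (-4)*(9) = -11 + 36 = 25.
Characteristic equation: λ² - (-10)λ + (25) = 0.
Discriminant = (-10)² - 4*(25) = 100 - 100 = 0.
λ = (-10 ± √0) / 2 = (-10 ± 0) / 2 = -5, -5.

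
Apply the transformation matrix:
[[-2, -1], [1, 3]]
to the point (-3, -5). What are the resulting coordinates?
(11, -18)

Matrix multiplication:
[[-2, -1], [1, 3]] × [-3, -5]ᵀ
= [-2×-3 + -1×-5, 1×-3 + 3×-5]ᵀ
= [11.0000, -18.0000]ᵀ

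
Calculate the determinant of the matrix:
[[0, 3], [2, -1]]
-6

For a 2×2 matrix [[a, b], [c, d]], det = ad - bc
det = (0)(-1) - (3)(2) = 0 - 6 = -6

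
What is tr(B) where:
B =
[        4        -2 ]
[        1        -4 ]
tr(B) = 4 - 4 = 0

The trace of a square matrix is the sum of its diagonal entries.
Diagonal entries of B: B[0][0] = 4, B[1][1] = -4.
tr(B) = 4 - 4 = 0.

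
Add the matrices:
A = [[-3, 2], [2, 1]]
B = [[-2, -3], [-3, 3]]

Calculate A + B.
[[-5, -1], [-1, 4]]

Add corresponding elements:
(-3)+(-2)=-5
(2)+(-3)=-1
(2)+(-3)=-1
(1)+(3)=4
A + B = [[-5, -1], [-1, 4]]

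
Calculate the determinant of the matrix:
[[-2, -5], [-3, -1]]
-13

For a 2×2 matrix [[a, b], [c, d]], det = ad - bc
det = (-2)(-1) - (-5)(-3) = 2 - 15 = -13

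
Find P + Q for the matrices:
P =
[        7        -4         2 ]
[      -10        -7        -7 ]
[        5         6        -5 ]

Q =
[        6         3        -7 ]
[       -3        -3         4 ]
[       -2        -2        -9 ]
P + Q =
[       13        -1        -5 ]
[      -13       -10        -3 ]
[        3         4       -14 ]

Matrix addition is elementwise: (P+Q)[i][j] = P[i][j] + Q[i][j].
  (P+Q)[0][0] = (7) + (6) = 13
  (P+Q)[0][1] = (-4) + (3) = -1
  (P+Q)[0][2] = (2) + (-7) = -5
  (P+Q)[1][0] = (-10) + (-3) = -13
  (P+Q)[1][1] = (-7) + (-3) = -10
  (P+Q)[1][2] = (-7) + (4) = -3
  (P+Q)[2][0] = (5) + (-2) = 3
  (P+Q)[2][1] = (6) + (-2) = 4
  (P+Q)[2][2] = (-5) + (-9) = -14
P + Q =
[       13        -1        -5 ]
[      -13       -10        -3 ]
[        3         4       -14 ]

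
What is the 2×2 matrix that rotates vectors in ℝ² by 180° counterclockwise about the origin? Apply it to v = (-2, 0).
R = [[-1, 0], [0, -1]]; R·v = (2, 0)

A counterclockwise rotation by angle θ in ℝ² has matrix R(θ) = [[cos θ, -sin θ], [sin θ, cos θ]].
For θ = 180°: cos θ = -1, sin θ = 0.
R(180°) = [[-1, 0], [0, -1]].
R·v = [-1·-2 + (0)·0, 0·-2 + -1·0] = (2, 0).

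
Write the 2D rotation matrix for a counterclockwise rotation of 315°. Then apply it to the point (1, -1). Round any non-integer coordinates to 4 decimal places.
R = [[√2/2, √2/2], [-√2/2, √2/2]]; R·(1, -1) = (0.0000, -1.4142)

Rotation matrix formula: R(θ) = [[cos θ, -sin θ], [sin θ, cos θ]]
For θ = 315°:
cos(315°) = √2/2
sin(315°) = -√2/2
R = [[√2/2, √2/2], [-√2/2, √2/2]]
Apply to (1, -1): [√2/2·1 + (√2/2)·-1, -√2/2·1 + √2/2·-1] = (0.0000, -1.4142)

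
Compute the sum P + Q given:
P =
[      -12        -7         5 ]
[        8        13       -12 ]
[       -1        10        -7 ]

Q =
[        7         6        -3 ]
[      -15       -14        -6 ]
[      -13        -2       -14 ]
P + Q =
[       -5        -1         2 ]
[       -7        -1       -18 ]
[      -14         8       -21 ]

Matrix addition is elementwise: (P+Q)[i][j] = P[i][j] + Q[i][j].
  (P+Q)[0][0] = (-12) + (7) = -5
  (P+Q)[0][1] = (-7) + (6) = -1
  (P+Q)[0][2] = (5) + (-3) = 2
  (P+Q)[1][0] = (8) + (-15) = -7
  (P+Q)[1][1] = (13) + (-14) = -1
  (P+Q)[1][2] = (-12) + (-6) = -18
  (P+Q)[2][0] = (-1) + (-13) = -14
  (P+Q)[2][1] = (10) + (-2) = 8
  (P+Q)[2][2] = (-7) + (-14) = -21
P + Q =
[       -5        -1         2 ]
[       -7        -1       -18 ]
[      -14         8       -21 ]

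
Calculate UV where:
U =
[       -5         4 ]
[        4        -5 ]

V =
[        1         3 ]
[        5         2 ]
UV =
[       15        -7 ]
[      -21         2 ]

Matrix multiplication: (UV)[i][j] = sum over k of U[i][k] * V[k][j].
  (UV)[0][0] = (-5)*(1) + (4)*(5) = 15
  (UV)[0][1] = (-5)*(3) + (4)*(2) = -7
  (UV)[1][0] = (4)*(1) + (-5)*(5) = -21
  (UV)[1][1] = (4)*(3) + (-5)*(2) = 2
UV =
[       15        -7 ]
[      -21         2 ]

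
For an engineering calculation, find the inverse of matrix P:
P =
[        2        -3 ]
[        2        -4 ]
det(P) = -2
P⁻¹ =
[        2      -3/2 ]
[        1        -1 ]

For a 2×2 matrix P = [[a, b], [c, d]] with det(P) ≠ 0, P⁻¹ = (1/det(P)) * [[d, -b], [-c, a]].
det(P) = (2)*(-4) - (-3)*(2) = -8 + 6 = -2.
P⁻¹ = (1/-2) * [[-4, 3], [-2, 2]].
Dividing each entry by -2 and reducing:
P⁻¹ =
[        2      -3/2 ]
[        1        -1 ]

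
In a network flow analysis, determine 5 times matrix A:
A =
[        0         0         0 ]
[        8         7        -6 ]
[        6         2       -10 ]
5A =
[        0         0         0 ]
[       40        35       -30 ]
[       30        10       -50 ]

Scalar multiplication is elementwise: (5A)[i][j] = 5 * A[i][j].
  (5A)[0][0] = 5 * (0) = 0
  (5A)[0][1] = 5 * (0) = 0
  (5A)[0][2] = 5 * (0) = 0
  (5A)[1][0] = 5 * (8) = 40
  (5A)[1][1] = 5 * (7) = 35
  (5A)[1][2] = 5 * (-6) = -30
  (5A)[2][0] = 5 * (6) = 30
  (5A)[2][1] = 5 * (2) = 10
  (5A)[2][2] = 5 * (-10) = -50
5A =
[        0         0         0 ]
[       40        35       -30 ]
[       30        10       -50 ]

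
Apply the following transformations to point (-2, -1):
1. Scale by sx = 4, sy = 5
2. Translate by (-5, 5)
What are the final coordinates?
(-13, 0)

Step 1: Scale (-2, -1) by (sx, sy) = (4, 5) → (-8, -5)
Step 2: Translate by (-5, 5) → (-13, 0)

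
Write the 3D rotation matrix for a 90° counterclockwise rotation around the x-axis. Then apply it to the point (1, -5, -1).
R = [[1, 0, 0], [0, 0, -1], [0, 1, 0]]; R·(1, -5, -1) = (1, 1, -5)

Rotation matrix for 90° around x-axis:
cos(90°) = 0, sin(90°) = 1
R = [[1, 0, 0], [0, 0, -1], [0, 1, 0]]
Apply to (1, -5, -1): R·[1, -5, -1]ᵀ = (1, 1, -5)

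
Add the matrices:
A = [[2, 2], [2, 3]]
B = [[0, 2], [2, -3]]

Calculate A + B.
[[2, 4], [4, 0]]

Add corresponding elements:
(2)+(0)=2
(2)+(2)=4
(2)+(2)=4
(3)+(-3)=0
A + B = [[2, 4], [4, 0]]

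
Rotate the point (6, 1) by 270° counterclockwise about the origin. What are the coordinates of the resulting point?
(1, -6)

Rotation matrix R(θ) = [[cos θ, -sin θ], [sin θ, cos θ]]; for θ = 270°:
R = [[0, 1], [-1, 0]]
Result: R × [6, 1]ᵀ = [0·6 + (1)·1, -1·6 + (0)·1]ᵀ = (1, -6)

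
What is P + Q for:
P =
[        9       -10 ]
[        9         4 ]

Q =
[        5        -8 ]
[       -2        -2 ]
P + Q =
[       14       -18 ]
[        7         2 ]

Matrix addition is elementwise: (P+Q)[i][j] = P[i][j] + Q[i][j].
  (P+Q)[0][0] = (9) + (5) = 14
  (P+Q)[0][1] = (-10) + (-8) = -18
  (P+Q)[1][0] = (9) + (-2) = 7
  (P+Q)[1][1] = (4) + (-2) = 2
P + Q =
[       14       -18 ]
[        7         2 ]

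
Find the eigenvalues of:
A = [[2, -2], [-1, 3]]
λ = 1, 4

Solve det(A - λI) = 0. For a 2×2 matrix this is λ² - (trace)λ + det = 0.
trace(A) = 2 + 3 = 5.
det(A) = (2)*(3) - (-2)*(-1) = 6 - 2 = 4.
Characteristic equation: λ² - (5)λ + (4) = 0.
Discriminant: (5)² - 4*(4) = 25 - 16 = 9.
Roots: λ = (5 ± √9) / 2 = 1, 4.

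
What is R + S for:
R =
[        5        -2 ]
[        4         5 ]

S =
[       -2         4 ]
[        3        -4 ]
R + S =
[        3         2 ]
[        7         1 ]

Matrix addition is elementwise: (R+S)[i][j] = R[i][j] + S[i][j].
  (R+S)[0][0] = (5) + (-2) = 3
  (R+S)[0][1] = (-2) + (4) = 2
  (R+S)[1][0] = (4) + (3) = 7
  (R+S)[1][1] = (5) + (-4) = 1
R + S =
[        3         2 ]
[        7         1 ]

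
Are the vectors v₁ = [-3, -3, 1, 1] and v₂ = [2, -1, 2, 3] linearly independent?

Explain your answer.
Yes, linearly independent

Two vectors are linearly dependent iff one is a scalar multiple of the other.
No single scalar k satisfies v₂ = k·v₁ (the ratios of corresponding entries disagree), so v₁ and v₂ are linearly independent.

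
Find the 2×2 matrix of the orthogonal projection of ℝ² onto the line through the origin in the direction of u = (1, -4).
[[1/17, -4/17], [-4/17, 16/17]]

The orthogonal projection onto the line spanned by a nonzero vector u = (a, b) has matrix P = (u uᵀ) / (uᵀ u) = (1/(a² + b²)) · [[a², ab], [ab, b²]].
Here u = (1, -4), so a² + b² = 1 + 16 = 17.
P = (1/17) · [[1, -4], [-4, 16]] = [[1/17, -4/17], [-4/17, 16/17]].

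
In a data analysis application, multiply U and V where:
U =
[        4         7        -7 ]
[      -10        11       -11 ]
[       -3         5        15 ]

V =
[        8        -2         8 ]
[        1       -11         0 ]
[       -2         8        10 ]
UV =
[       53      -141       -38 ]
[      -47      -189      -190 ]
[      -49        71       126 ]

Matrix multiplication: (UV)[i][j] = sum over k of U[i][k] * V[k][j].
  (UV)[0][0] = (4)*(8) + (7)*(1) + (-7)*(-2) = 53
  (UV)[0][1] = (4)*(-2) + (7)*(-11) + (-7)*(8) = -141
  (UV)[0][2] = (4)*(8) + (7)*(0) + (-7)*(10) = -38
  (UV)[1][0] = (-10)*(8) + (11)*(1) + (-11)*(-2) = -47
  (UV)[1][1] = (-10)*(-2) + (11)*(-11) + (-11)*(8) = -189
  (UV)[1][2] = (-10)*(8) + (11)*(0) + (-11)*(10) = -190
  (UV)[2][0] = (-3)*(8) + (5)*(1) + (15)*(-2) = -49
  (UV)[2][1] = (-3)*(-2) + (5)*(-11) + (15)*(8) = 71
  (UV)[2][2] = (-3)*(8) + (5)*(0) + (15)*(10) = 126
UV =
[       53      -141       -38 ]
[      -47      -189      -190 ]
[      -49        71       126 ]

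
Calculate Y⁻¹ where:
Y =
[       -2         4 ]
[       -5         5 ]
det(Y) = 10
Y⁻¹ =
[      1/2      -2/5 ]
[      1/2      -1/5 ]

For a 2×2 matrix Y = [[a, b], [c, d]] with det(Y) ≠ 0, Y⁻¹ = (1/det(Y)) * [[d, -b], [-c, a]].
det(Y) = (-2)*(5) - (4)*(-5) = -10 + 20 = 10.
Y⁻¹ = (1/10) * [[5, -4], [5, -2]].
Dividing each entry by 10 and reducing:
Y⁻¹ =
[      1/2      -2/5 ]
[      1/2      -1/5 ]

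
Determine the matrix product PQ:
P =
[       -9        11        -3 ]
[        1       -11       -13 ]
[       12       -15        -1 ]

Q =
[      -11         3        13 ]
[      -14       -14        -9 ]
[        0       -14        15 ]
PQ =
[      -55      -139      -261 ]
[      143       339       -83 ]
[       78       260       276 ]

Matrix multiplication: (PQ)[i][j] = sum over k of P[i][k] * Q[k][j].
  (PQ)[0][0] = (-9)*(-11) + (11)*(-14) + (-3)*(0) = -55
  (PQ)[0][1] = (-9)*(3) + (11)*(-14) + (-3)*(-14) = -139
  (PQ)[0][2] = (-9)*(13) + (11)*(-9) + (-3)*(15) = -261
  (PQ)[1][0] = (1)*(-11) + (-11)*(-14) + (-13)*(0) = 143
  (PQ)[1][1] = (1)*(3) + (-11)*(-14) + (-13)*(-14) = 339
  (PQ)[1][2] = (1)*(13) + (-11)*(-9) + (-13)*(15) = -83
  (PQ)[2][0] = (12)*(-11) + (-15)*(-14) + (-1)*(0) = 78
  (PQ)[2][1] = (12)*(3) + (-15)*(-14) + (-1)*(-14) = 260
  (PQ)[2][2] = (12)*(13) + (-15)*(-9) + (-1)*(15) = 276
PQ =
[      -55      -139      -261 ]
[      143       339       -83 ]
[       78       260       276 ]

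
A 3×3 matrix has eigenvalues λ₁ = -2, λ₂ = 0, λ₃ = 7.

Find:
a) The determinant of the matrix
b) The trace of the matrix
det = 0, trace = 5

Two standard eigenvalue identities:
- det(A) equals the product of the eigenvalues (counted with multiplicity).
- trace(A) equals the sum of the eigenvalues.
det(A) = (-2)*(0)*(7) = 0.
trace(A) = -2 + 0 + 7 = 5.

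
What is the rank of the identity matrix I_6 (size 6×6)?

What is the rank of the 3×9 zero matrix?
rank(I_6) = 6, rank(0) = 0

The identity I_6 has 6 columns that are the standard basis vectors e_1, …, e_6. These are linearly independent, so all 6 columns are pivots and rank(I_6) = 6.
The 3×9 zero matrix has every entry zero, so every row is the zero row and there are no pivots; rank(0) = 0.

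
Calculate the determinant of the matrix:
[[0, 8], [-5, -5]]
40

For a 2×2 matrix [[a, b], [c, d]], det = ad - bc
det = (0)(-5) - (8)(-5) = 0 - -40 = 40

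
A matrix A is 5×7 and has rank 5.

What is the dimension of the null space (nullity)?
2

The rank-nullity theorem for an m×n matrix states:
rank(A) + nullity(A) = n (the number of columns).
Here n = 7 and rank(A) = 5, so nullity(A) = 7 - 5 = 2.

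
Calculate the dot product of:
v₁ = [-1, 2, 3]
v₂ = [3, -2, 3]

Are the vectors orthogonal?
2, No

The dot product is the sum of products of corresponding components.
v₁·v₂ = (-1)*(3) + (2)*(-2) + (3)*(3) = -3 - 4 + 9 = 2.
Two vectors are orthogonal iff their dot product is 0; here the dot product is 2, so the vectors are not orthogonal.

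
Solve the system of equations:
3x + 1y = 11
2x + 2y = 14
x = 2, y = 5

Use elimination (row reduction):
Equation 1: 3x + 1y = 11.
Equation 2: 2x + 2y = 14.
Multiply Eq1 by 2 and Eq2 by 3: 6x + 2y = 22;  6x + 6y = 42.
Subtract: (4)y = 20, so y = 5.
Back-substitute into Eq1: 3x + 1*(5) = 11, so x = 2.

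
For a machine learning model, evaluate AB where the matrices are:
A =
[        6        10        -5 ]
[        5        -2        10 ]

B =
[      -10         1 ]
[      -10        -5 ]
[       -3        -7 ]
AB =
[     -145        -9 ]
[      -60       -55 ]

Matrix multiplication: (AB)[i][j] = sum over k of A[i][k] * B[k][j].
  (AB)[0][0] = (6)*(-10) + (10)*(-10) + (-5)*(-3) = -145
  (AB)[0][1] = (6)*(1) + (10)*(-5) + (-5)*(-7) = -9
  (AB)[1][0] = (5)*(-10) + (-2)*(-10) + (10)*(-3) = -60
  (AB)[1][1] = (5)*(1) + (-2)*(-5) + (10)*(-7) = -55
AB =
[     -145        -9 ]
[      -60       -55 ]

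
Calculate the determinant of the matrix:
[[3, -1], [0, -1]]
-3

For a 2×2 matrix [[a, b], [c, d]], det = ad - bc
det = (3)(-1) - (-1)(0) = -3 - 0 = -3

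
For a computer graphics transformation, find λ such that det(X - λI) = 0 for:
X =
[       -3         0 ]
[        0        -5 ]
λ = -5, -3

Solve det(X - λI) = 0. For a 2×2 matrix the characteristic equation is λ² - (trace)λ + det = 0.
trace(X) = a + d = -3 - 5 = -8.
det(X) = a*d - b*c = (-3)*(-5) - (0)*(0) = 15 - 0 = 15.
Characteristic equation: λ² - (-8)λ + (15) = 0.
Discriminant = (-8)² - 4*(15) = 64 - 60 = 4.
λ = (-8 ± √4) / 2 = (-8 ± 2) / 2 = -5, -3.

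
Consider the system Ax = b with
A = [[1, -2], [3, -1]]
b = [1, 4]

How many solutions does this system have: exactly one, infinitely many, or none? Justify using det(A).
Exactly one solution

Compute det(A) = (1)*(-1) - (-2)*(3) = 5.
Because det(A) ≠ 0, A is invertible and Ax = b has a unique solution for every b (here x = A⁻¹ b).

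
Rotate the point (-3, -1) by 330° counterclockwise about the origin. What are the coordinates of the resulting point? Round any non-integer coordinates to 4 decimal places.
(-3.0981, 0.6340)

Rotation matrix R(θ) = [[cos θ, -sin θ], [sin θ, cos θ]]; for θ = 330°:
R = [[√3/2, 1/2], [-1/2, √3/2]]
Result: R × [-3, -1]ᵀ = [√3/2·-3 + (1/2)·-1, -1/2·-3 + (√3/2)·-1]ᵀ = (-3.0981, 0.6340)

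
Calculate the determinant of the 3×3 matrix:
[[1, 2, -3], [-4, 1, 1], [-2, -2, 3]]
-5

Expansion along first row:
det = 1·det([[1,1],[-2,3]]) - 2·det([[-4,1],[-2,3]]) + -3·det([[-4,1],[-2,-2]])
    = 1·(1·3 - 1·-2) - 2·(-4·3 - 1·-2) + -3·(-4·-2 - 1·-2)
    = 1·5 - 2·-10 + -3·10
    = 5 + 20 + -30 = -5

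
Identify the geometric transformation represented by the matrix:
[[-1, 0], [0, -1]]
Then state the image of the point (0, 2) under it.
rotation by 180° (or reflection through origin); image of (0, 2) is (0, -2)

This matches the form [[cos θ, -sin θ], [sin θ, cos θ]] of a rotation matrix; reading off cos θ and sin θ gives the angle.
The matrix [[-1, 0], [0, -1]] represents: rotation by 180° (or reflection through origin).
Applying it to (0, 2): [-1·0 + 0·2, 0·0 + -1·2] = (0, -2).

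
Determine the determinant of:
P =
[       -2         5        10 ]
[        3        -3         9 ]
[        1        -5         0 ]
det(P) = -165

Expand along row 0 (cofactor expansion): det(P) = a*(e*i - f*h) - b*(d*i - f*g) + c*(d*h - e*g), where the 3×3 is [[a, b, c], [d, e, f], [g, h, i]].
Minor M_00 = (-3)*(0) - (9)*(-5) = 0 + 45 = 45.
Minor M_01 = (3)*(0) - (9)*(1) = 0 - 9 = -9.
Minor M_02 = (3)*(-5) - (-3)*(1) = -15 + 3 = -12.
det(P) = (-2)*(45) - (5)*(-9) + (10)*(-12) = -90 + 45 - 120 = -165.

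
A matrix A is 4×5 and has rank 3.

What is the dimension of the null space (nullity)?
2

The rank-nullity theorem for an m×n matrix states:
rank(A) + nullity(A) = n (the number of columns).
Here n = 5 and rank(A) = 3, so nullity(A) = 5 - 3 = 2.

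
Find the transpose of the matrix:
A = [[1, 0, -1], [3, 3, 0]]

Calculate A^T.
[[1, 3], [0, 3], [-1, 0]]

The transpose sends entry (i,j) to (j,i); rows become columns.
Row 0 of A: [1, 0, -1] -> column 0 of A^T.
Row 1 of A: [3, 3, 0] -> column 1 of A^T.
A^T = [[1, 3], [0, 3], [-1, 0]]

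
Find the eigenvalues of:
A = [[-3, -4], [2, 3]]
λ = -1, 1

Solve det(A - λI) = 0. For a 2×2 matrix this is λ² - (trace)λ + det = 0.
trace(A) = -3 + 3 = 0.
det(A) = (-3)*(3) - (-4)*(2) = -9 + 8 = -1.
Characteristic equation: λ² - (0)λ + (-1) = 0.
Discriminant: (0)² - 4*(-1) = 0 + 4 = 4.
Roots: λ = (0 ± √4) / 2 = -1, 1.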